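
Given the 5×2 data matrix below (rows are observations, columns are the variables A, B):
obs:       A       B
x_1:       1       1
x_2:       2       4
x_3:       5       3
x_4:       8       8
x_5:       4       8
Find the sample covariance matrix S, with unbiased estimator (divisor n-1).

Step 1 — column means:
  mean(A) = (1 + 2 + 5 + 8 + 4) / 5 = 20/5 = 4
  mean(B) = (1 + 4 + 3 + 8 + 8) / 5 = 24/5 = 4.8

Step 2 — sample covariance S[i,j] = (1/(n-1)) · Σ_k (x_{k,i} - mean_i) · (x_{k,j} - mean_j), with n-1 = 4.
  S[A,A] = ((-3)·(-3) + (-2)·(-2) + (1)·(1) + (4)·(4) + (0)·(0)) / 4 = 30/4 = 7.5
  S[A,B] = ((-3)·(-3.8) + (-2)·(-0.8) + (1)·(-1.8) + (4)·(3.2) + (0)·(3.2)) / 4 = 24/4 = 6
  S[B,B] = ((-3.8)·(-3.8) + (-0.8)·(-0.8) + (-1.8)·(-1.8) + (3.2)·(3.2) + (3.2)·(3.2)) / 4 = 38.8/4 = 9.7

S is symmetric (S[j,i] = S[i,j]). Assembling:

S = [[7.5, 6],
 [6, 9.7]]


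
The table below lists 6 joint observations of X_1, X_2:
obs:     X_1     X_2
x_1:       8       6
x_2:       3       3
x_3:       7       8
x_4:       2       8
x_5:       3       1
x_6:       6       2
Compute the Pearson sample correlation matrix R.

Step 1 — column means:
  mean(X_1) = (8 + 3 + 7 + 2 + 3 + 6) / 6 = 29/6 = 4.8333
  mean(X_2) = (6 + 3 + 8 + 8 + 1 + 2) / 6 = 28/6 = 4.6667

Step 2 — sample variances and covariances s[i,j] = (1/(n-1)) · Σ_k (x_{k,i} - mean_i) · (x_{k,j} - mean_j), with n-1 = 5:
  s[X_1,X_1] = ((3.1667)·(3.1667) + (-1.8333)·(-1.8333) + (2.1667)·(2.1667) + (-2.8333)·(-2.8333) + (-1.8333)·(-1.8333) + (1.1667)·(1.1667)) / 5 = 30.8333/5 = 6.1667
  s[X_1,X_2] = ((3.1667)·(1.3333) + (-1.8333)·(-1.6667) + (2.1667)·(3.3333) + (-2.8333)·(3.3333) + (-1.8333)·(-3.6667) + (1.1667)·(-2.6667)) / 5 = 8.6667/5 = 1.7333
  s[X_2,X_2] = ((1.3333)·(1.3333) + (-1.6667)·(-1.6667) + (3.3333)·(3.3333) + (3.3333)·(3.3333) + (-3.6667)·(-3.6667) + (-2.6667)·(-2.6667)) / 5 = 47.3333/5 = 9.4667
  Sample standard deviations s_i = √(s[i,i]):
  s(X_1) = √(6.1667) = 2.4833
  s(X_2) = √(9.4667) = 3.0768

Step 3 — r_{ij} = s_{ij} / (s_i · s_j):
  r[X_1,X_1] = 1 (diagonal).
  r[X_1,X_2] = 1.7333 / (2.4833 · 3.0768) = 1.7333 / 7.6405 = 0.2269
  r[X_2,X_2] = 1 (diagonal).

R is symmetric with unit diagonal. Assembling:

R = [[1, 0.2269],
 [0.2269, 1]]


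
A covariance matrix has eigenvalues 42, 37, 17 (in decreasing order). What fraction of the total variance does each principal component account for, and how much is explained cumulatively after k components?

Step 1 — total variance = trace(Sigma) = Σ λ_i = 42 + 37 + 17 = 96.

Step 2 — fraction explained by component i = λ_i / Σ λ:
  PC1: 42/96 = 0.4375
  PC2: 37/96 = 0.3854
  PC3: 17/96 = 0.1771

Step 3 — cumulative fraction after k components = (λ_1 + ... + λ_k) / Σ λ:
  k = 1: 42/96 = 0.4375
  k = 2: (42 + 37)/96 = 79/96 = 0.8229
  k = 3: (42 + 37 + 17)/96 = 96/96 = 1

Summary (fraction, with percent):

explained: PC1 0.4375 (43.75%), PC2 0.3854 (38.54%), PC3 0.1771 (17.71%);  cumulative: 0.4375, 0.8229, 1


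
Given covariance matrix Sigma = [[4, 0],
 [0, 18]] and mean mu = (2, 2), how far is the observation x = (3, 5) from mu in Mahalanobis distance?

Step 1 — centre the observation: (x - mu) = (1, 3).

Step 2 — invert Sigma. det(Sigma) = 4·18 - (0)² = 72.
  Sigma^{-1} = (1/det) · [[d, -b], [-b, a]] = [[0.25, 0],
 [0, 0.0556]].

Step 3 — form the quadratic (x - mu)^T · Sigma^{-1} · (x - mu):
  Sigma^{-1} · (x - mu) = (0.25, 0.1667).
  (x - mu)^T · [Sigma^{-1} · (x - mu)] = (1)·(0.25) + (3)·(0.1667) = 0.75.

Step 4 — take square root: d = √(0.75) ≈ 0.866.

d(x, mu) = √(0.75) ≈ 0.866


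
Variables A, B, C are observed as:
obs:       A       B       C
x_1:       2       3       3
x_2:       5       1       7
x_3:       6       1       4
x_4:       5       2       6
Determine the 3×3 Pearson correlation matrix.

Step 1 — column means:
  mean(A) = (2 + 5 + 6 + 5) / 4 = 18/4 = 4.5
  mean(B) = (3 + 1 + 1 + 2) / 4 = 7/4 = 1.75
  mean(C) = (3 + 7 + 4 + 6) / 4 = 20/4 = 5

Step 2 — sample variances and covariances s[i,j] = (1/(n-1)) · Σ_k (x_{k,i} - mean_i) · (x_{k,j} - mean_j), with n-1 = 3:
  s[A,A] = ((-2.5)·(-2.5) + (0.5)·(0.5) + (1.5)·(1.5) + (0.5)·(0.5)) / 3 = 9/3 = 3
  s[A,B] = ((-2.5)·(1.25) + (0.5)·(-0.75) + (1.5)·(-0.75) + (0.5)·(0.25)) / 3 = -4.5/3 = -1.5
  s[A,C] = ((-2.5)·(-2) + (0.5)·(2) + (1.5)·(-1) + (0.5)·(1)) / 3 = 5/3 = 1.6667
  s[B,B] = ((1.25)·(1.25) + (-0.75)·(-0.75) + (-0.75)·(-0.75) + (0.25)·(0.25)) / 3 = 2.75/3 = 0.9167
  s[B,C] = ((1.25)·(-2) + (-0.75)·(2) + (-0.75)·(-1) + (0.25)·(1)) / 3 = -3/3 = -1
  s[C,C] = ((-2)·(-2) + (2)·(2) + (-1)·(-1) + (1)·(1)) / 3 = 10/3 = 3.3333
  Sample standard deviations s_i = √(s[i,i]):
  s(A) = √(3) = 1.7321
  s(B) = √(0.9167) = 0.9574
  s(C) = √(3.3333) = 1.8257

Step 3 — r_{ij} = s_{ij} / (s_i · s_j):
  r[A,A] = 1 (diagonal).
  r[A,B] = -1.5 / (1.7321 · 0.9574) = -1.5 / 1.6583 = -0.9045
  r[A,C] = 1.6667 / (1.7321 · 1.8257) = 1.6667 / 3.1623 = 0.527
  r[B,B] = 1 (diagonal).
  r[B,C] = -1 / (0.9574 · 1.8257) = -1 / 1.748 = -0.5721
  r[C,C] = 1 (diagonal).

R is symmetric with unit diagonal. Assembling:

R = [[1, -0.9045, 0.527],
 [-0.9045, 1, -0.5721],
 [0.527, -0.5721, 1]]


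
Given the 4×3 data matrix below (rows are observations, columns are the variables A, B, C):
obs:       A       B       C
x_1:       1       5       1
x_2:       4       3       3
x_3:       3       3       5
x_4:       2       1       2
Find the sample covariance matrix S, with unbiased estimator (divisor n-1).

Step 1 — column means:
  mean(A) = (1 + 4 + 3 + 2) / 4 = 10/4 = 2.5
  mean(B) = (5 + 3 + 3 + 1) / 4 = 12/4 = 3
  mean(C) = (1 + 3 + 5 + 2) / 4 = 11/4 = 2.75

Step 2 — sample covariance S[i,j] = (1/(n-1)) · Σ_k (x_{k,i} - mean_i) · (x_{k,j} - mean_j), with n-1 = 3.
  S[A,A] = ((-1.5)·(-1.5) + (1.5)·(1.5) + (0.5)·(0.5) + (-0.5)·(-0.5)) / 3 = 5/3 = 1.6667
  S[A,B] = ((-1.5)·(2) + (1.5)·(0) + (0.5)·(0) + (-0.5)·(-2)) / 3 = -2/3 = -0.6667
  S[A,C] = ((-1.5)·(-1.75) + (1.5)·(0.25) + (0.5)·(2.25) + (-0.5)·(-0.75)) / 3 = 4.5/3 = 1.5
  S[B,B] = ((2)·(2) + (0)·(0) + (0)·(0) + (-2)·(-2)) / 3 = 8/3 = 2.6667
  S[B,C] = ((2)·(-1.75) + (0)·(0.25) + (0)·(2.25) + (-2)·(-0.75)) / 3 = -2/3 = -0.6667
  S[C,C] = ((-1.75)·(-1.75) + (0.25)·(0.25) + (2.25)·(2.25) + (-0.75)·(-0.75)) / 3 = 8.75/3 = 2.9167

S is symmetric (S[j,i] = S[i,j]). Assembling:

S = [[1.6667, -0.6667, 1.5],
 [-0.6667, 2.6667, -0.6667],
 [1.5, -0.6667, 2.9167]]


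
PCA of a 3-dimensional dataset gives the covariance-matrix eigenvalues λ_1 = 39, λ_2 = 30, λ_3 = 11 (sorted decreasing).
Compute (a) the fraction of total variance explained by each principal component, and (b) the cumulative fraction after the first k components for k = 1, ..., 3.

Step 1 — total variance = trace(Sigma) = Σ λ_i = 39 + 30 + 11 = 80.

Step 2 — fraction explained by component i = λ_i / Σ λ:
  PC1: 39/80 = 0.4875
  PC2: 30/80 = 0.375
  PC3: 11/80 = 0.1375

Step 3 — cumulative fraction after k components = (λ_1 + ... + λ_k) / Σ λ:
  k = 1: 39/80 = 0.4875
  k = 2: (39 + 30)/80 = 69/80 = 0.8625
  k = 3: (39 + 30 + 11)/80 = 80/80 = 1

Summary (fraction, with percent):

explained: PC1 0.4875 (48.75%), PC2 0.375 (37.5%), PC3 0.1375 (13.75%);  cumulative: 0.4875, 0.8625, 1


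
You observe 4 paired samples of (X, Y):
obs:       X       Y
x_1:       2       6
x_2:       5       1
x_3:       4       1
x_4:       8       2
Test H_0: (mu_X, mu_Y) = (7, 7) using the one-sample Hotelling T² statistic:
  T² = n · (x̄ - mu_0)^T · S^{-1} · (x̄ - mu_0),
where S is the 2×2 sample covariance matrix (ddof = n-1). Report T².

Step 1 — sample mean vector:
  mean(X) = (2 + 5 + 4 + 8) / 4 = 19/4 = 4.75
  mean(Y) = (6 + 1 + 1 + 2) / 4 = 10/4 = 2.5
  x̄ = (4.75, 2.5),  deviation x̄ - mu_0 = (4.75, 2.5) - (7, 7) = (-2.25, -4.5).

Step 2 — sample covariance matrix, S[i,j] = (1/(n-1)) · Σ_k (x_{k,i} - mean_i) · (x_{k,j} - mean_j), divisor n-1 = 3:
  S[X,X] = ((-2.75)·(-2.75) + (0.25)·(0.25) + (-0.75)·(-0.75) + (3.25)·(3.25)) / 3 = 18.75/3 = 6.25
  S[X,Y] = ((-2.75)·(3.5) + (0.25)·(-1.5) + (-0.75)·(-1.5) + (3.25)·(-0.5)) / 3 = -10.5/3 = -3.5
  S[Y,Y] = ((3.5)·(3.5) + (-1.5)·(-1.5) + (-1.5)·(-1.5) + (-0.5)·(-0.5)) / 3 = 17/3 = 5.6667
  S = [[6.25, -3.5],
 [-3.5, 5.6667]].

Step 3 — invert S. det(S) = 6.25·5.6667 - (-3.5)² = 23.1667.
  S^{-1} = (1/det) · [[d, -b], [-b, a]] = [[0.2446, 0.1511],
 [0.1511, 0.2698]].

Step 4 — quadratic form (x̄ - mu_0)^T · S^{-1} · (x̄ - mu_0):
  S^{-1} · (x̄ - mu_0) = (-1.2302, -1.554),
  (x̄ - mu_0)^T · [...] = (-2.25)·(-1.2302) + (-4.5)·(-1.554) = 9.7608.

Step 5 — scale by n: T² = 4 · 9.7608 = 39.0432.

T² ≈ 39.0432


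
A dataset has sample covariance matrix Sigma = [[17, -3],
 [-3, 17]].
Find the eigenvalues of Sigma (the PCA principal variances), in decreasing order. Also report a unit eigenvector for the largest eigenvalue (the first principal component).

Step 1 — characteristic polynomial of 2×2 Sigma:
  det(Sigma - λI) = λ² - trace · λ + det = 0.
  trace = 17 + 17 = 34, det = 17·17 - (-3)² = 280.
Step 2 — discriminant:
  Δ = trace² - 4·det = 1156 - 1120 = 36.
Step 3 — eigenvalues:
  λ = (trace ± √Δ)/2 = (34 ± 6)/2,
  λ_1 = 20,  λ_2 = 14.

Step 4 — unit eigenvector for λ_1: solve (Sigma - λ_1 I)v = 0. First row:
  (17 - 20)·v_x + (-3)·v_y = 0, i.e. (-3)·v_x + (-3)·v_y = 0,
  so v ∝ (b, λ_1 - a) = (-3, 3); multiply by -1 so the first entry is positive: u = (3, -3).
  ||u|| = √((3)² + (-3)²) = √(18) ≈ 4.2426,
  v_1 = u/||u|| ≈ (0.7071, -0.7071) (||v_1|| = 1).

λ_1 = 20,  λ_2 = 14;  v_1 ≈ (0.7071, -0.7071)


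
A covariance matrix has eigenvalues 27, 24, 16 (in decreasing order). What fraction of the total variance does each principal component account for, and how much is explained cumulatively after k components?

Step 1 — total variance = trace(Sigma) = Σ λ_i = 27 + 24 + 16 = 67.

Step 2 — fraction explained by component i = λ_i / Σ λ:
  PC1: 27/67 = 0.403
  PC2: 24/67 = 0.3582
  PC3: 16/67 = 0.2388

Step 3 — cumulative fraction after k components = (λ_1 + ... + λ_k) / Σ λ:
  k = 1: 27/67 = 0.403
  k = 2: (27 + 24)/67 = 51/67 = 0.7612
  k = 3: (27 + 24 + 16)/67 = 67/67 = 1

Summary (fraction, with percent):

explained: PC1 0.403 (40.3%), PC2 0.3582 (35.82%), PC3 0.2388 (23.88%);  cumulative: 0.403, 0.7612, 1


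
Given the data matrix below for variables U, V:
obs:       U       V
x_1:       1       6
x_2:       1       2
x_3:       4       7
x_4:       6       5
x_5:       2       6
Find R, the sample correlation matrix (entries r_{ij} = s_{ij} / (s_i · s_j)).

Step 1 — column means:
  mean(U) = (1 + 1 + 4 + 6 + 2) / 5 = 14/5 = 2.8
  mean(V) = (6 + 2 + 7 + 5 + 6) / 5 = 26/5 = 5.2

Step 2 — sample variances and covariances s[i,j] = (1/(n-1)) · Σ_k (x_{k,i} - mean_i) · (x_{k,j} - mean_j), with n-1 = 4:
  s[U,U] = ((-1.8)·(-1.8) + (-1.8)·(-1.8) + (1.2)·(1.2) + (3.2)·(3.2) + (-0.8)·(-0.8)) / 4 = 18.8/4 = 4.7
  s[U,V] = ((-1.8)·(0.8) + (-1.8)·(-3.2) + (1.2)·(1.8) + (3.2)·(-0.2) + (-0.8)·(0.8)) / 4 = 5.2/4 = 1.3
  s[V,V] = ((0.8)·(0.8) + (-3.2)·(-3.2) + (1.8)·(1.8) + (-0.2)·(-0.2) + (0.8)·(0.8)) / 4 = 14.8/4 = 3.7
  Sample standard deviations s_i = √(s[i,i]):
  s(U) = √(4.7) = 2.1679
  s(V) = √(3.7) = 1.9235

Step 3 — r_{ij} = s_{ij} / (s_i · s_j):
  r[U,U] = 1 (diagonal).
  r[U,V] = 1.3 / (2.1679 · 1.9235) = 1.3 / 4.1701 = 0.3117
  r[V,V] = 1 (diagonal).

R is symmetric with unit diagonal. Assembling:

R = [[1, 0.3117],
 [0.3117, 1]]


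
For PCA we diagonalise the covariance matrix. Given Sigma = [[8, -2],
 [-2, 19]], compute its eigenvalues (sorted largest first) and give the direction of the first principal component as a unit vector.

Step 1 — characteristic polynomial of 2×2 Sigma:
  det(Sigma - λI) = λ² - trace · λ + det = 0.
  trace = 8 + 19 = 27, det = 8·19 - (-2)² = 148.
Step 2 — discriminant:
  Δ = trace² - 4·det = 729 - 592 = 137.
Step 3 — eigenvalues:
  λ = (trace ± √Δ)/2 = (27 ± 11.7047)/2,
  λ_1 = 19.3523,  λ_2 = 7.6477.

Step 4 — unit eigenvector for λ_1: solve (Sigma - λ_1 I)v = 0. First row:
  (8 - 19.3523)·v_x + (-2)·v_y = 0, i.e. (-11.3523)·v_x + (-2)·v_y = 0,
  so v ∝ (b, λ_1 - a) = (-2, 11.3523); multiply by -1 so the first entry is positive: u = (2, -11.3523).
  ||u|| = √((2)² + (-11.3523)²) = √(132.8758) ≈ 11.5272,
  v_1 = u/||u|| ≈ (0.1735, -0.9848) (||v_1|| = 1).

λ_1 = 19.3523,  λ_2 = 7.6477;  v_1 ≈ (0.1735, -0.9848)


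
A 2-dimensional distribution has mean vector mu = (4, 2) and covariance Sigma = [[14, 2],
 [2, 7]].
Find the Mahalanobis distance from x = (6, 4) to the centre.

Step 1 — centre the observation: (x - mu) = (2, 2).

Step 2 — invert Sigma. det(Sigma) = 14·7 - (2)² = 94.
  Sigma^{-1} = (1/det) · [[d, -b], [-b, a]] = [[0.0745, -0.0213],
 [-0.0213, 0.1489]].

Step 3 — form the quadratic (x - mu)^T · Sigma^{-1} · (x - mu):
  Sigma^{-1} · (x - mu) = (0.1064, 0.2553).
  (x - mu)^T · [Sigma^{-1} · (x - mu)] = (2)·(0.1064) + (2)·(0.2553) = 0.7234.

Step 4 — take square root: d = √(0.7234) ≈ 0.8505.

d(x, mu) = √(0.7234) ≈ 0.8505


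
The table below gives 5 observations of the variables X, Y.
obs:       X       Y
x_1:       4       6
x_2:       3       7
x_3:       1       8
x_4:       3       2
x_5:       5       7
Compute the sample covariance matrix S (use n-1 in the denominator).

Step 1 — column means:
  mean(X) = (4 + 3 + 1 + 3 + 5) / 5 = 16/5 = 3.2
  mean(Y) = (6 + 7 + 8 + 2 + 7) / 5 = 30/5 = 6

Step 2 — sample covariance S[i,j] = (1/(n-1)) · Σ_k (x_{k,i} - mean_i) · (x_{k,j} - mean_j), with n-1 = 4.
  S[X,X] = ((0.8)·(0.8) + (-0.2)·(-0.2) + (-2.2)·(-2.2) + (-0.2)·(-0.2) + (1.8)·(1.8)) / 4 = 8.8/4 = 2.2
  S[X,Y] = ((0.8)·(0) + (-0.2)·(1) + (-2.2)·(2) + (-0.2)·(-4) + (1.8)·(1)) / 4 = -2/4 = -0.5
  S[Y,Y] = ((0)·(0) + (1)·(1) + (2)·(2) + (-4)·(-4) + (1)·(1)) / 4 = 22/4 = 5.5

S is symmetric (S[j,i] = S[i,j]). Assembling:

S = [[2.2, -0.5],
 [-0.5, 5.5]]


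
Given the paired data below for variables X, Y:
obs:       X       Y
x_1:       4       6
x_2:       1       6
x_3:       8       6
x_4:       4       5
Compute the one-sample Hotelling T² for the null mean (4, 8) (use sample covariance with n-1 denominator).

Step 1 — sample mean vector:
  mean(X) = (4 + 1 + 8 + 4) / 4 = 17/4 = 4.25
  mean(Y) = (6 + 6 + 6 + 5) / 4 = 23/4 = 5.75
  x̄ = (4.25, 5.75),  deviation x̄ - mu_0 = (4.25, 5.75) - (4, 8) = (0.25, -2.25).

Step 2 — sample covariance matrix, S[i,j] = (1/(n-1)) · Σ_k (x_{k,i} - mean_i) · (x_{k,j} - mean_j), divisor n-1 = 3:
  S[X,X] = ((-0.25)·(-0.25) + (-3.25)·(-3.25) + (3.75)·(3.75) + (-0.25)·(-0.25)) / 3 = 24.75/3 = 8.25
  S[X,Y] = ((-0.25)·(0.25) + (-3.25)·(0.25) + (3.75)·(0.25) + (-0.25)·(-0.75)) / 3 = 0.25/3 = 0.0833
  S[Y,Y] = ((0.25)·(0.25) + (0.25)·(0.25) + (0.25)·(0.25) + (-0.75)·(-0.75)) / 3 = 0.75/3 = 0.25
  S = [[8.25, 0.0833],
 [0.0833, 0.25]].

Step 3 — invert S. det(S) = 8.25·0.25 - (0.0833)² = 2.0556.
  S^{-1} = (1/det) · [[d, -b], [-b, a]] = [[0.1216, -0.0405],
 [-0.0405, 4.0135]].

Step 4 — quadratic form (x̄ - mu_0)^T · S^{-1} · (x̄ - mu_0):
  S^{-1} · (x̄ - mu_0) = (0.1216, -9.0405),
  (x̄ - mu_0)^T · [...] = (0.25)·(0.1216) + (-2.25)·(-9.0405) = 20.3716.

Step 5 — scale by n: T² = 4 · 20.3716 = 81.4865.

T² ≈ 81.4865


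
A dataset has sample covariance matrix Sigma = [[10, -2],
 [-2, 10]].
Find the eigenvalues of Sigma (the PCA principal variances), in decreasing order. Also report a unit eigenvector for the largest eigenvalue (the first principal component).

Step 1 — characteristic polynomial of 2×2 Sigma:
  det(Sigma - λI) = λ² - trace · λ + det = 0.
  trace = 10 + 10 = 20, det = 10·10 - (-2)² = 96.
Step 2 — discriminant:
  Δ = trace² - 4·det = 400 - 384 = 16.
Step 3 — eigenvalues:
  λ = (trace ± √Δ)/2 = (20 ± 4)/2,
  λ_1 = 12,  λ_2 = 8.

Step 4 — unit eigenvector for λ_1: solve (Sigma - λ_1 I)v = 0. First row:
  (10 - 12)·v_x + (-2)·v_y = 0, i.e. (-2)·v_x + (-2)·v_y = 0,
  so v ∝ (b, λ_1 - a) = (-2, 2); multiply by -1 so the first entry is positive: u = (2, -2).
  ||u|| = √((2)² + (-2)²) = √(8) ≈ 2.8284,
  v_1 = u/||u|| ≈ (0.7071, -0.7071) (||v_1|| = 1).

λ_1 = 12,  λ_2 = 8;  v_1 ≈ (0.7071, -0.7071)


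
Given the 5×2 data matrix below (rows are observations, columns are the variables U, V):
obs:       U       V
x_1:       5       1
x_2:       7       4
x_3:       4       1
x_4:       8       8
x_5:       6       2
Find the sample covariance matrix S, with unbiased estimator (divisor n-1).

Step 1 — column means:
  mean(U) = (5 + 7 + 4 + 8 + 6) / 5 = 30/5 = 6
  mean(V) = (1 + 4 + 1 + 8 + 2) / 5 = 16/5 = 3.2

Step 2 — sample covariance S[i,j] = (1/(n-1)) · Σ_k (x_{k,i} - mean_i) · (x_{k,j} - mean_j), with n-1 = 4.
  S[U,U] = ((-1)·(-1) + (1)·(1) + (-2)·(-2) + (2)·(2) + (0)·(0)) / 4 = 10/4 = 2.5
  S[U,V] = ((-1)·(-2.2) + (1)·(0.8) + (-2)·(-2.2) + (2)·(4.8) + (0)·(-1.2)) / 4 = 17/4 = 4.25
  S[V,V] = ((-2.2)·(-2.2) + (0.8)·(0.8) + (-2.2)·(-2.2) + (4.8)·(4.8) + (-1.2)·(-1.2)) / 4 = 34.8/4 = 8.7

S is symmetric (S[j,i] = S[i,j]). Assembling:

S = [[2.5, 4.25],
 [4.25, 8.7]]


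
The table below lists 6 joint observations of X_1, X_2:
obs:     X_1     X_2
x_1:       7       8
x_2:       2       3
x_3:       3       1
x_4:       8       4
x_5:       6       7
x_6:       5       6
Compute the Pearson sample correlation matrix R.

Step 1 — column means:
  mean(X_1) = (7 + 2 + 3 + 8 + 6 + 5) / 6 = 31/6 = 5.1667
  mean(X_2) = (8 + 3 + 1 + 4 + 7 + 6) / 6 = 29/6 = 4.8333

Step 2 — sample variances and covariances s[i,j] = (1/(n-1)) · Σ_k (x_{k,i} - mean_i) · (x_{k,j} - mean_j), with n-1 = 5:
  s[X_1,X_1] = ((1.8333)·(1.8333) + (-3.1667)·(-3.1667) + (-2.1667)·(-2.1667) + (2.8333)·(2.8333) + (0.8333)·(0.8333) + (-0.1667)·(-0.1667)) / 5 = 26.8333/5 = 5.3667
  s[X_1,X_2] = ((1.8333)·(3.1667) + (-3.1667)·(-1.8333) + (-2.1667)·(-3.8333) + (2.8333)·(-0.8333) + (0.8333)·(2.1667) + (-0.1667)·(1.1667)) / 5 = 19.1667/5 = 3.8333
  s[X_2,X_2] = ((3.1667)·(3.1667) + (-1.8333)·(-1.8333) + (-3.8333)·(-3.8333) + (-0.8333)·(-0.8333) + (2.1667)·(2.1667) + (1.1667)·(1.1667)) / 5 = 34.8333/5 = 6.9667
  Sample standard deviations s_i = √(s[i,i]):
  s(X_1) = √(5.3667) = 2.3166
  s(X_2) = √(6.9667) = 2.6394

Step 3 — r_{ij} = s_{ij} / (s_i · s_j):
  r[X_1,X_1] = 1 (diagonal).
  r[X_1,X_2] = 3.8333 / (2.3166 · 2.6394) = 3.8333 / 6.1146 = 0.6269
  r[X_2,X_2] = 1 (diagonal).

R is symmetric with unit diagonal. Assembling:

R = [[1, 0.6269],
 [0.6269, 1]]


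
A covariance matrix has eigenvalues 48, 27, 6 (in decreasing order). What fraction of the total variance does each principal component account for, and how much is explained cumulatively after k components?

Step 1 — total variance = trace(Sigma) = Σ λ_i = 48 + 27 + 6 = 81.

Step 2 — fraction explained by component i = λ_i / Σ λ:
  PC1: 48/81 = 0.5926
  PC2: 27/81 = 0.3333
  PC3: 6/81 = 0.0741

Step 3 — cumulative fraction after k components = (λ_1 + ... + λ_k) / Σ λ:
  k = 1: 48/81 = 0.5926
  k = 2: (48 + 27)/81 = 75/81 = 0.9259
  k = 3: (48 + 27 + 6)/81 = 81/81 = 1

Summary (fraction, with percent):

explained: PC1 0.5926 (59.26%), PC2 0.3333 (33.33%), PC3 0.0741 (7.41%);  cumulative: 0.5926, 0.9259, 1


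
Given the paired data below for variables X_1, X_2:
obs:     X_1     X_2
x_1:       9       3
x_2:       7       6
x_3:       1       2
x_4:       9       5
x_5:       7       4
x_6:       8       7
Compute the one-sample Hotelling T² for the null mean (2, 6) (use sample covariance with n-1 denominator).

Step 1 — sample mean vector:
  mean(X_1) = (9 + 7 + 1 + 9 + 7 + 8) / 6 = 41/6 = 6.8333
  mean(X_2) = (3 + 6 + 2 + 5 + 4 + 7) / 6 = 27/6 = 4.5
  x̄ = (6.8333, 4.5),  deviation x̄ - mu_0 = (6.8333, 4.5) - (2, 6) = (4.8333, -1.5).

Step 2 — sample covariance matrix, S[i,j] = (1/(n-1)) · Σ_k (x_{k,i} - mean_i) · (x_{k,j} - mean_j), divisor n-1 = 5:
  S[X_1,X_1] = ((2.1667)·(2.1667) + (0.1667)·(0.1667) + (-5.8333)·(-5.8333) + (2.1667)·(2.1667) + (0.1667)·(0.1667) + (1.1667)·(1.1667)) / 5 = 44.8333/5 = 8.9667
  S[X_1,X_2] = ((2.1667)·(-1.5) + (0.1667)·(1.5) + (-5.8333)·(-2.5) + (2.1667)·(0.5) + (0.1667)·(-0.5) + (1.1667)·(2.5)) / 5 = 15.5/5 = 3.1
  S[X_2,X_2] = ((-1.5)·(-1.5) + (1.5)·(1.5) + (-2.5)·(-2.5) + (0.5)·(0.5) + (-0.5)·(-0.5) + (2.5)·(2.5)) / 5 = 17.5/5 = 3.5
  S = [[8.9667, 3.1],
 [3.1, 3.5]].

Step 3 — invert S. det(S) = 8.9667·3.5 - (3.1)² = 21.7733.
  S^{-1} = (1/det) · [[d, -b], [-b, a]] = [[0.1607, -0.1424],
 [-0.1424, 0.4118]].

Step 4 — quadratic form (x̄ - mu_0)^T · S^{-1} · (x̄ - mu_0):
  S^{-1} · (x̄ - mu_0) = (0.9905, -1.3059),
  (x̄ - mu_0)^T · [...] = (4.8333)·(0.9905) + (-1.5)·(-1.3059) = 6.7463.

Step 5 — scale by n: T² = 6 · 6.7463 = 40.4776.

T² ≈ 40.4776


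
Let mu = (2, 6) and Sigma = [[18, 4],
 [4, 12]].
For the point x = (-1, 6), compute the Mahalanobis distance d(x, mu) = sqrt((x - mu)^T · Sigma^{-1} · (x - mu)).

Step 1 — centre the observation: (x - mu) = (-3, 0).

Step 2 — invert Sigma. det(Sigma) = 18·12 - (4)² = 200.
  Sigma^{-1} = (1/det) · [[d, -b], [-b, a]] = [[0.06, -0.02],
 [-0.02, 0.09]].

Step 3 — form the quadratic (x - mu)^T · Sigma^{-1} · (x - mu):
  Sigma^{-1} · (x - mu) = (-0.18, 0.06).
  (x - mu)^T · [Sigma^{-1} · (x - mu)] = (-3)·(-0.18) + (0)·(0.06) = 0.54.

Step 4 — take square root: d = √(0.54) ≈ 0.7348.

d(x, mu) = √(0.54) ≈ 0.7348


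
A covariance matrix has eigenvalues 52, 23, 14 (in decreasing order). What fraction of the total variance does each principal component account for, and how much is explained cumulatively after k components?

Step 1 — total variance = trace(Sigma) = Σ λ_i = 52 + 23 + 14 = 89.

Step 2 — fraction explained by component i = λ_i / Σ λ:
  PC1: 52/89 = 0.5843
  PC2: 23/89 = 0.2584
  PC3: 14/89 = 0.1573

Step 3 — cumulative fraction after k components = (λ_1 + ... + λ_k) / Σ λ:
  k = 1: 52/89 = 0.5843
  k = 2: (52 + 23)/89 = 75/89 = 0.8427
  k = 3: (52 + 23 + 14)/89 = 89/89 = 1

Summary (fraction, with percent):

explained: PC1 0.5843 (58.43%), PC2 0.2584 (25.84%), PC3 0.1573 (15.73%);  cumulative: 0.5843, 0.8427, 1


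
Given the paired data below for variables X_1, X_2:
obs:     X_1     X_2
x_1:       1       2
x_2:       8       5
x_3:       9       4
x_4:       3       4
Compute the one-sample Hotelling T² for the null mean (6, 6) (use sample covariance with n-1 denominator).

Step 1 — sample mean vector:
  mean(X_1) = (1 + 8 + 9 + 3) / 4 = 21/4 = 5.25
  mean(X_2) = (2 + 5 + 4 + 4) / 4 = 15/4 = 3.75
  x̄ = (5.25, 3.75),  deviation x̄ - mu_0 = (5.25, 3.75) - (6, 6) = (-0.75, -2.25).

Step 2 — sample covariance matrix, S[i,j] = (1/(n-1)) · Σ_k (x_{k,i} - mean_i) · (x_{k,j} - mean_j), divisor n-1 = 3:
  S[X_1,X_1] = ((-4.25)·(-4.25) + (2.75)·(2.75) + (3.75)·(3.75) + (-2.25)·(-2.25)) / 3 = 44.75/3 = 14.9167
  S[X_1,X_2] = ((-4.25)·(-1.75) + (2.75)·(1.25) + (3.75)·(0.25) + (-2.25)·(0.25)) / 3 = 11.25/3 = 3.75
  S[X_2,X_2] = ((-1.75)·(-1.75) + (1.25)·(1.25) + (0.25)·(0.25) + (0.25)·(0.25)) / 3 = 4.75/3 = 1.5833
  S = [[14.9167, 3.75],
 [3.75, 1.5833]].

Step 3 — invert S. det(S) = 14.9167·1.5833 - (3.75)² = 9.5556.
  S^{-1} = (1/det) · [[d, -b], [-b, a]] = [[0.1657, -0.3924],
 [-0.3924, 1.561]].

Step 4 — quadratic form (x̄ - mu_0)^T · S^{-1} · (x̄ - mu_0):
  S^{-1} · (x̄ - mu_0) = (0.7587, -3.218),
  (x̄ - mu_0)^T · [...] = (-0.75)·(0.7587) + (-2.25)·(-3.218) = 6.6715.

Step 5 — scale by n: T² = 4 · 6.6715 = 26.686.

T² ≈ 26.686


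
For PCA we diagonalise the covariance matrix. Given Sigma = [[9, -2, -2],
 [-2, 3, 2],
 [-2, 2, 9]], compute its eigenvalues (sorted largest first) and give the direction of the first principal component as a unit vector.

Step 1 — characteristic polynomial p(λ) = det(λI - Sigma) = λ³ - tr·λ² + c_1·λ - det, where tr = trace, c_1 = sum of the principal 2×2 minors, det = det(Sigma):
  tr = 9 + 3 + 9 = 21,
  c_1 = (9·3 - (-2)²) + (9·9 - (-2)²) + (3·9 - (2)²) = 23 + 77 + 23 = 123,
  det = 9·(3·9 - (2)²) - (-2)·((-2)·9 - (2)·(-2)) + (-2)·((-2)·(2) - 3·(-2)) = 9·(23) - (-2)·(-14) + (-2)·(2) = 175.
  So p(λ) = λ³ - 21λ² + 123λ - 175.
Step 2 — look for an integer root (rational root theorem: any rational root is an integer divisor of 175). Testing λ = 7:
  p(7) = 343 - 1029 + 861 - 175 = 0  ✓
  Dividing out (λ - 7): p(λ) = (λ - 7)(λ² - 14λ + 25).
Step 3 — remaining eigenvalues from the quadratic λ² - 14λ + 25 = 0:
  Δ = 14² - 4·25 = 196 - 100 = 96,  λ = (14 ± √96)/2 = (14 ± 9.798)/2 ≈ 11.899 or 2.101.
  Sorted: λ_1 = 11.899,  λ_2 = 7,  λ_3 = 2.101  (check: sum = 21 = tr ✓).

Step 4 — unit eigenvector for λ_1 ≈ 11.899: v spans the null space of (Sigma - λ_1 I), whose rows are
  r_1 = (-2.899, -2, -2),  r_2 = (-2, -8.899, 2),  r_3 = (-2, 2, -2.899).
  v is orthogonal to every row, so take v ∝ r_1 × r_2 = ((-2)·(2) - (-2)·(-8.899), (-2)·(-2) - (-2.899)·(2), (-2.899)·(-8.899) - (-2)·(-2)) ≈ (-21.798, 9.798, 21.798).
  Rescale (multiply by -1 so the first nonzero entry is positive): u = (21.798, -9.798, -21.798).
  ||u|| = √((21.798)² + (-9.798)² + (-21.798)²) = √(1046.302) ≈ 32.3466,  v_1 = u/||u|| ≈ (0.6739, -0.3029, -0.6739) (||v_1|| = 1).

λ_1 = 11.899,  λ_2 = 7,  λ_3 = 2.101;  v_1 ≈ (0.6739, -0.3029, -0.6739)


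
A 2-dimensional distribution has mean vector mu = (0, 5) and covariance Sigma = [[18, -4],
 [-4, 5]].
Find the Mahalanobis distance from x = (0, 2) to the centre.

Step 1 — centre the observation: (x - mu) = (0, -3).

Step 2 — invert Sigma. det(Sigma) = 18·5 - (-4)² = 74.
  Sigma^{-1} = (1/det) · [[d, -b], [-b, a]] = [[0.0676, 0.0541],
 [0.0541, 0.2432]].

Step 3 — form the quadratic (x - mu)^T · Sigma^{-1} · (x - mu):
  Sigma^{-1} · (x - mu) = (-0.1622, -0.7297).
  (x - mu)^T · [Sigma^{-1} · (x - mu)] = (0)·(-0.1622) + (-3)·(-0.7297) = 2.1892.

Step 4 — take square root: d = √(2.1892) ≈ 1.4796.

d(x, mu) = √(2.1892) ≈ 1.4796


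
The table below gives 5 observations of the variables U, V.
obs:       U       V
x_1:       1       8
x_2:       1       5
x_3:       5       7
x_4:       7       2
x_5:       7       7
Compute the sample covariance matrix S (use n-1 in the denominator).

Step 1 — column means:
  mean(U) = (1 + 1 + 5 + 7 + 7) / 5 = 21/5 = 4.2
  mean(V) = (8 + 5 + 7 + 2 + 7) / 5 = 29/5 = 5.8

Step 2 — sample covariance S[i,j] = (1/(n-1)) · Σ_k (x_{k,i} - mean_i) · (x_{k,j} - mean_j), with n-1 = 4.
  S[U,U] = ((-3.2)·(-3.2) + (-3.2)·(-3.2) + (0.8)·(0.8) + (2.8)·(2.8) + (2.8)·(2.8)) / 4 = 36.8/4 = 9.2
  S[U,V] = ((-3.2)·(2.2) + (-3.2)·(-0.8) + (0.8)·(1.2) + (2.8)·(-3.8) + (2.8)·(1.2)) / 4 = -10.8/4 = -2.7
  S[V,V] = ((2.2)·(2.2) + (-0.8)·(-0.8) + (1.2)·(1.2) + (-3.8)·(-3.8) + (1.2)·(1.2)) / 4 = 22.8/4 = 5.7

S is symmetric (S[j,i] = S[i,j]). Assembling:

S = [[9.2, -2.7],
 [-2.7, 5.7]]


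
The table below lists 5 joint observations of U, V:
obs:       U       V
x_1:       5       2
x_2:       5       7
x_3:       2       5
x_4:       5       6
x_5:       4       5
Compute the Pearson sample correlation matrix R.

Step 1 — column means:
  mean(U) = (5 + 5 + 2 + 5 + 4) / 5 = 21/5 = 4.2
  mean(V) = (2 + 7 + 5 + 6 + 5) / 5 = 25/5 = 5

Step 2 — sample variances and covariances s[i,j] = (1/(n-1)) · Σ_k (x_{k,i} - mean_i) · (x_{k,j} - mean_j), with n-1 = 4:
  s[U,U] = ((0.8)·(0.8) + (0.8)·(0.8) + (-2.2)·(-2.2) + (0.8)·(0.8) + (-0.2)·(-0.2)) / 4 = 6.8/4 = 1.7
  s[U,V] = ((0.8)·(-3) + (0.8)·(2) + (-2.2)·(0) + (0.8)·(1) + (-0.2)·(0)) / 4 = 0/4 = 0
  s[V,V] = ((-3)·(-3) + (2)·(2) + (0)·(0) + (1)·(1) + (0)·(0)) / 4 = 14/4 = 3.5
  Sample standard deviations s_i = √(s[i,i]):
  s(U) = √(1.7) = 1.3038
  s(V) = √(3.5) = 1.8708

Step 3 — r_{ij} = s_{ij} / (s_i · s_j):
  r[U,U] = 1 (diagonal).
  r[U,V] = 0 / (1.3038 · 1.8708) = 0 / 2.4393 = 0
  r[V,V] = 1 (diagonal).

R is symmetric with unit diagonal. Assembling:

R = [[1, 0],
 [0, 1]]


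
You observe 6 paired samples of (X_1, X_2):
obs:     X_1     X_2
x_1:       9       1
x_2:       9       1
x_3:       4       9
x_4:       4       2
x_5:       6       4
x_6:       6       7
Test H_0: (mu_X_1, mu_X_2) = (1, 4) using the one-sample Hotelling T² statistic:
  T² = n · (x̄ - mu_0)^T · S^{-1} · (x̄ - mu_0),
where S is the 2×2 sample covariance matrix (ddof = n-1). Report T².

Step 1 — sample mean vector:
  mean(X_1) = (9 + 9 + 4 + 4 + 6 + 6) / 6 = 38/6 = 6.3333
  mean(X_2) = (1 + 1 + 9 + 2 + 4 + 7) / 6 = 24/6 = 4
  x̄ = (6.3333, 4),  deviation x̄ - mu_0 = (6.3333, 4) - (1, 4) = (5.3333, 0).

Step 2 — sample covariance matrix, S[i,j] = (1/(n-1)) · Σ_k (x_{k,i} - mean_i) · (x_{k,j} - mean_j), divisor n-1 = 5:
  S[X_1,X_1] = ((2.6667)·(2.6667) + (2.6667)·(2.6667) + (-2.3333)·(-2.3333) + (-2.3333)·(-2.3333) + (-0.3333)·(-0.3333) + (-0.3333)·(-0.3333)) / 5 = 25.3333/5 = 5.0667
  S[X_1,X_2] = ((2.6667)·(-3) + (2.6667)·(-3) + (-2.3333)·(5) + (-2.3333)·(-2) + (-0.3333)·(0) + (-0.3333)·(3)) / 5 = -24/5 = -4.8
  S[X_2,X_2] = ((-3)·(-3) + (-3)·(-3) + (5)·(5) + (-2)·(-2) + (0)·(0) + (3)·(3)) / 5 = 56/5 = 11.2
  S = [[5.0667, -4.8],
 [-4.8, 11.2]].

Step 3 — invert S. det(S) = 5.0667·11.2 - (-4.8)² = 33.7067.
  S^{-1} = (1/det) · [[d, -b], [-b, a]] = [[0.3323, 0.1424],
 [0.1424, 0.1503]].

Step 4 — quadratic form (x̄ - mu_0)^T · S^{-1} · (x̄ - mu_0):
  S^{-1} · (x̄ - mu_0) = (1.7722, 0.7595),
  (x̄ - mu_0)^T · [...] = (5.3333)·(1.7722) + (0)·(0.7595) = 9.4515.

Step 5 — scale by n: T² = 6 · 9.4515 = 56.7089.

T² ≈ 56.7089


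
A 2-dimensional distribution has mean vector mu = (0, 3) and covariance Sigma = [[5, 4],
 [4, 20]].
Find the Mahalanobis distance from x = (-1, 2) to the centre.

Step 1 — centre the observation: (x - mu) = (-1, -1).

Step 2 — invert Sigma. det(Sigma) = 5·20 - (4)² = 84.
  Sigma^{-1} = (1/det) · [[d, -b], [-b, a]] = [[0.2381, -0.0476],
 [-0.0476, 0.0595]].

Step 3 — form the quadratic (x - mu)^T · Sigma^{-1} · (x - mu):
  Sigma^{-1} · (x - mu) = (-0.1905, -0.0119).
  (x - mu)^T · [Sigma^{-1} · (x - mu)] = (-1)·(-0.1905) + (-1)·(-0.0119) = 0.2024.

Step 4 — take square root: d = √(0.2024) ≈ 0.4499.

d(x, mu) = √(0.2024) ≈ 0.4499


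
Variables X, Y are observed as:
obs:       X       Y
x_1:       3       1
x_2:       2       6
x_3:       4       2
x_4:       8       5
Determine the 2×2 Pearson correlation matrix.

Step 1 — column means:
  mean(X) = (3 + 2 + 4 + 8) / 4 = 17/4 = 4.25
  mean(Y) = (1 + 6 + 2 + 5) / 4 = 14/4 = 3.5

Step 2 — sample variances and covariances s[i,j] = (1/(n-1)) · Σ_k (x_{k,i} - mean_i) · (x_{k,j} - mean_j), with n-1 = 3:
  s[X,X] = ((-1.25)·(-1.25) + (-2.25)·(-2.25) + (-0.25)·(-0.25) + (3.75)·(3.75)) / 3 = 20.75/3 = 6.9167
  s[X,Y] = ((-1.25)·(-2.5) + (-2.25)·(2.5) + (-0.25)·(-1.5) + (3.75)·(1.5)) / 3 = 3.5/3 = 1.1667
  s[Y,Y] = ((-2.5)·(-2.5) + (2.5)·(2.5) + (-1.5)·(-1.5) + (1.5)·(1.5)) / 3 = 17/3 = 5.6667
  Sample standard deviations s_i = √(s[i,i]):
  s(X) = √(6.9167) = 2.63
  s(Y) = √(5.6667) = 2.3805

Step 3 — r_{ij} = s_{ij} / (s_i · s_j):
  r[X,X] = 1 (diagonal).
  r[X,Y] = 1.1667 / (2.63 · 2.3805) = 1.1667 / 6.2605 = 0.1864
  r[Y,Y] = 1 (diagonal).

R is symmetric with unit diagonal. Assembling:

R = [[1, 0.1864],
 [0.1864, 1]]


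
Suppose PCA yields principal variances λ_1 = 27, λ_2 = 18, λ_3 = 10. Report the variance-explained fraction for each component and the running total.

Step 1 — total variance = trace(Sigma) = Σ λ_i = 27 + 18 + 10 = 55.

Step 2 — fraction explained by component i = λ_i / Σ λ:
  PC1: 27/55 = 0.4909
  PC2: 18/55 = 0.3273
  PC3: 10/55 = 0.1818

Step 3 — cumulative fraction after k components = (λ_1 + ... + λ_k) / Σ λ:
  k = 1: 27/55 = 0.4909
  k = 2: (27 + 18)/55 = 45/55 = 0.8182
  k = 3: (27 + 18 + 10)/55 = 55/55 = 1

Summary (fraction, with percent):

explained: PC1 0.4909 (49.09%), PC2 0.3273 (32.73%), PC3 0.1818 (18.18%);  cumulative: 0.4909, 0.8182, 1


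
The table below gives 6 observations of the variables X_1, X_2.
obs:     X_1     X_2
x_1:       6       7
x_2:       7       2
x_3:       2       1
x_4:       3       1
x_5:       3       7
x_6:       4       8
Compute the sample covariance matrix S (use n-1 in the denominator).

Step 1 — column means:
  mean(X_1) = (6 + 7 + 2 + 3 + 3 + 4) / 6 = 25/6 = 4.1667
  mean(X_2) = (7 + 2 + 1 + 1 + 7 + 8) / 6 = 26/6 = 4.3333

Step 2 — sample covariance S[i,j] = (1/(n-1)) · Σ_k (x_{k,i} - mean_i) · (x_{k,j} - mean_j), with n-1 = 5.
  S[X_1,X_1] = ((1.8333)·(1.8333) + (2.8333)·(2.8333) + (-2.1667)·(-2.1667) + (-1.1667)·(-1.1667) + (-1.1667)·(-1.1667) + (-0.1667)·(-0.1667)) / 5 = 18.8333/5 = 3.7667
  S[X_1,X_2] = ((1.8333)·(2.6667) + (2.8333)·(-2.3333) + (-2.1667)·(-3.3333) + (-1.1667)·(-3.3333) + (-1.1667)·(2.6667) + (-0.1667)·(3.6667)) / 5 = 5.6667/5 = 1.1333
  S[X_2,X_2] = ((2.6667)·(2.6667) + (-2.3333)·(-2.3333) + (-3.3333)·(-3.3333) + (-3.3333)·(-3.3333) + (2.6667)·(2.6667) + (3.6667)·(3.6667)) / 5 = 55.3333/5 = 11.0667

S is symmetric (S[j,i] = S[i,j]). Assembling:

S = [[3.7667, 1.1333],
 [1.1333, 11.0667]]


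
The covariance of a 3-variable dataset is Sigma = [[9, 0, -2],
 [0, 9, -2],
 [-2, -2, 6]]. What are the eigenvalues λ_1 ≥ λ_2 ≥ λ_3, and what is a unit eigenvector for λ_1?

Step 1 — characteristic polynomial p(λ) = det(λI - Sigma) = λ³ - tr·λ² + c_1·λ - det, where tr = trace, c_1 = sum of the principal 2×2 minors, det = det(Sigma):
  tr = 9 + 9 + 6 = 24,
  c_1 = (9·9 - (0)²) + (9·6 - (-2)²) + (9·6 - (-2)²) = 81 + 50 + 50 = 181,
  det = 9·(9·6 - (-2)²) - (0)·((0)·6 - (-2)·(-2)) + (-2)·((0)·(-2) - 9·(-2)) = 9·(50) - (0)·(-4) + (-2)·(18) = 414.
  So p(λ) = λ³ - 24λ² + 181λ - 414.
Step 2 — look for an integer root (rational root theorem: any rational root is an integer divisor of 414). Testing λ = 9:
  p(9) = 729 - 1944 + 1629 - 414 = 0  ✓
  Dividing out (λ - 9): p(λ) = (λ - 9)(λ² - 15λ + 46).
Step 3 — remaining eigenvalues from the quadratic λ² - 15λ + 46 = 0:
  Δ = 15² - 4·46 = 225 - 184 = 41,  λ = (15 ± √41)/2 = (15 ± 6.4031)/2 ≈ 10.7016 or 4.2984.
  Sorted: λ_1 = 10.7016,  λ_2 = 9,  λ_3 = 4.2984  (check: sum = 24 = tr ✓).

Step 4 — unit eigenvector for λ_1 ≈ 10.7016: v spans the null space of (Sigma - λ_1 I), whose rows are
  r_1 = (-1.7016, 0, -2),  r_2 = (0, -1.7016, -2),  r_3 = (-2, -2, -4.7016).
  v is orthogonal to every row, so take v ∝ r_1 × r_2 = ((0)·(-2) - (-2)·(-1.7016), (-2)·(0) - (-1.7016)·(-2), (-1.7016)·(-1.7016) - (0)·(0)) ≈ (-3.4031, -3.4031, 2.8953).
  Rescale (multiply by -1 so the first nonzero entry is positive): u = (3.4031, 3.4031, -2.8953).
  ||u|| = √((3.4031)² + (3.4031)² + (-2.8953)²) = √(31.5454) ≈ 5.6165,  v_1 = u/||u|| ≈ (0.6059, 0.6059, -0.5155) (||v_1|| = 1).

λ_1 = 10.7016,  λ_2 = 9,  λ_3 = 4.2984;  v_1 ≈ (0.6059, 0.6059, -0.5155)


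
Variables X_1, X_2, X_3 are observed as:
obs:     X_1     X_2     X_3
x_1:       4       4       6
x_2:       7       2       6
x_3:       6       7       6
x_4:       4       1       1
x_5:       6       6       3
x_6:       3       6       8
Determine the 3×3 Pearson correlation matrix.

Step 1 — column means:
  mean(X_1) = (4 + 7 + 6 + 4 + 6 + 3) / 6 = 30/6 = 5
  mean(X_2) = (4 + 2 + 7 + 1 + 6 + 6) / 6 = 26/6 = 4.3333
  mean(X_3) = (6 + 6 + 6 + 1 + 3 + 8) / 6 = 30/6 = 5

Step 2 — sample variances and covariances s[i,j] = (1/(n-1)) · Σ_k (x_{k,i} - mean_i) · (x_{k,j} - mean_j), with n-1 = 5:
  s[X_1,X_1] = ((-1)·(-1) + (2)·(2) + (1)·(1) + (-1)·(-1) + (1)·(1) + (-2)·(-2)) / 5 = 12/5 = 2.4
  s[X_1,X_2] = ((-1)·(-0.3333) + (2)·(-2.3333) + (1)·(2.6667) + (-1)·(-3.3333) + (1)·(1.6667) + (-2)·(1.6667)) / 5 = 0/5 = 0
  s[X_1,X_3] = ((-1)·(1) + (2)·(1) + (1)·(1) + (-1)·(-4) + (1)·(-2) + (-2)·(3)) / 5 = -2/5 = -0.4
  s[X_2,X_2] = ((-0.3333)·(-0.3333) + (-2.3333)·(-2.3333) + (2.6667)·(2.6667) + (-3.3333)·(-3.3333) + (1.6667)·(1.6667) + (1.6667)·(1.6667)) / 5 = 29.3333/5 = 5.8667
  s[X_2,X_3] = ((-0.3333)·(1) + (-2.3333)·(1) + (2.6667)·(1) + (-3.3333)·(-4) + (1.6667)·(-2) + (1.6667)·(3)) / 5 = 15/5 = 3
  s[X_3,X_3] = ((1)·(1) + (1)·(1) + (1)·(1) + (-4)·(-4) + (-2)·(-2) + (3)·(3)) / 5 = 32/5 = 6.4
  Sample standard deviations s_i = √(s[i,i]):
  s(X_1) = √(2.4) = 1.5492
  s(X_2) = √(5.8667) = 2.4221
  s(X_3) = √(6.4) = 2.5298

Step 3 — r_{ij} = s_{ij} / (s_i · s_j):
  r[X_1,X_1] = 1 (diagonal).
  r[X_1,X_2] = 0 / (1.5492 · 2.4221) = 0 / 3.7523 = 0
  r[X_1,X_3] = -0.4 / (1.5492 · 2.5298) = -0.4 / 3.9192 = -0.1021
  r[X_2,X_2] = 1 (diagonal).
  r[X_2,X_3] = 3 / (2.4221 · 2.5298) = 3 / 6.1275 = 0.4896
  r[X_3,X_3] = 1 (diagonal).

R is symmetric with unit diagonal. Assembling:

R = [[1, 0, -0.1021],
 [0, 1, 0.4896],
 [-0.1021, 0.4896, 1]]


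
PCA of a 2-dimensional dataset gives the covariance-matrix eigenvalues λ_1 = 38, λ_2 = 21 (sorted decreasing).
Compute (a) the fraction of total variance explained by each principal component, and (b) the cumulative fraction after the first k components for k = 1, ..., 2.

Step 1 — total variance = trace(Sigma) = Σ λ_i = 38 + 21 = 59.

Step 2 — fraction explained by component i = λ_i / Σ λ:
  PC1: 38/59 = 0.6441
  PC2: 21/59 = 0.3559

Step 3 — cumulative fraction after k components = (λ_1 + ... + λ_k) / Σ λ:
  k = 1: 38/59 = 0.6441
  k = 2: (38 + 21)/59 = 59/59 = 1

Summary (fraction, with percent):

explained: PC1 0.6441 (64.41%), PC2 0.3559 (35.59%);  cumulative: 0.6441, 1


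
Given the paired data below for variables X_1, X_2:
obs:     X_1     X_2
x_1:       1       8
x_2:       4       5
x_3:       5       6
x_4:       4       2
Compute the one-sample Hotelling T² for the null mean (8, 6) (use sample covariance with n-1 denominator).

Step 1 — sample mean vector:
  mean(X_1) = (1 + 4 + 5 + 4) / 4 = 14/4 = 3.5
  mean(X_2) = (8 + 5 + 6 + 2) / 4 = 21/4 = 5.25
  x̄ = (3.5, 5.25),  deviation x̄ - mu_0 = (3.5, 5.25) - (8, 6) = (-4.5, -0.75).

Step 2 — sample covariance matrix, S[i,j] = (1/(n-1)) · Σ_k (x_{k,i} - mean_i) · (x_{k,j} - mean_j), divisor n-1 = 3:
  S[X_1,X_1] = ((-2.5)·(-2.5) + (0.5)·(0.5) + (1.5)·(1.5) + (0.5)·(0.5)) / 3 = 9/3 = 3
  S[X_1,X_2] = ((-2.5)·(2.75) + (0.5)·(-0.25) + (1.5)·(0.75) + (0.5)·(-3.25)) / 3 = -7.5/3 = -2.5
  S[X_2,X_2] = ((2.75)·(2.75) + (-0.25)·(-0.25) + (0.75)·(0.75) + (-3.25)·(-3.25)) / 3 = 18.75/3 = 6.25
  S = [[3, -2.5],
 [-2.5, 6.25]].

Step 3 — invert S. det(S) = 3·6.25 - (-2.5)² = 12.5.
  S^{-1} = (1/det) · [[d, -b], [-b, a]] = [[0.5, 0.2],
 [0.2, 0.24]].

Step 4 — quadratic form (x̄ - mu_0)^T · S^{-1} · (x̄ - mu_0):
  S^{-1} · (x̄ - mu_0) = (-2.4, -1.08),
  (x̄ - mu_0)^T · [...] = (-4.5)·(-2.4) + (-0.75)·(-1.08) = 11.61.

Step 5 — scale by n: T² = 4 · 11.61 = 46.44.

T² ≈ 46.44


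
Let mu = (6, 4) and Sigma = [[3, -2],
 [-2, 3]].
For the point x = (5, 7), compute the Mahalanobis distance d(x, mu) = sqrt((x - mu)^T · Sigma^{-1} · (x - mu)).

Step 1 — centre the observation: (x - mu) = (-1, 3).

Step 2 — invert Sigma. det(Sigma) = 3·3 - (-2)² = 5.
  Sigma^{-1} = (1/det) · [[d, -b], [-b, a]] = [[0.6, 0.4],
 [0.4, 0.6]].

Step 3 — form the quadratic (x - mu)^T · Sigma^{-1} · (x - mu):
  Sigma^{-1} · (x - mu) = (0.6, 1.4).
  (x - mu)^T · [Sigma^{-1} · (x - mu)] = (-1)·(0.6) + (3)·(1.4) = 3.6.

Step 4 — take square root: d = √(3.6) ≈ 1.8974.

d(x, mu) = √(3.6) ≈ 1.8974


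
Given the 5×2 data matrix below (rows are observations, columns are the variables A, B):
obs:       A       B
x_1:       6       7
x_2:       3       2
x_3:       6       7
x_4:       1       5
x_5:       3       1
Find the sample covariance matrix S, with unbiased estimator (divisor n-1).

Step 1 — column means:
  mean(A) = (6 + 3 + 6 + 1 + 3) / 5 = 19/5 = 3.8
  mean(B) = (7 + 2 + 7 + 5 + 1) / 5 = 22/5 = 4.4

Step 2 — sample covariance S[i,j] = (1/(n-1)) · Σ_k (x_{k,i} - mean_i) · (x_{k,j} - mean_j), with n-1 = 4.
  S[A,A] = ((2.2)·(2.2) + (-0.8)·(-0.8) + (2.2)·(2.2) + (-2.8)·(-2.8) + (-0.8)·(-0.8)) / 4 = 18.8/4 = 4.7
  S[A,B] = ((2.2)·(2.6) + (-0.8)·(-2.4) + (2.2)·(2.6) + (-2.8)·(0.6) + (-0.8)·(-3.4)) / 4 = 14.4/4 = 3.6
  S[B,B] = ((2.6)·(2.6) + (-2.4)·(-2.4) + (2.6)·(2.6) + (0.6)·(0.6) + (-3.4)·(-3.4)) / 4 = 31.2/4 = 7.8

S is symmetric (S[j,i] = S[i,j]). Assembling:

S = [[4.7, 3.6],
 [3.6, 7.8]]
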